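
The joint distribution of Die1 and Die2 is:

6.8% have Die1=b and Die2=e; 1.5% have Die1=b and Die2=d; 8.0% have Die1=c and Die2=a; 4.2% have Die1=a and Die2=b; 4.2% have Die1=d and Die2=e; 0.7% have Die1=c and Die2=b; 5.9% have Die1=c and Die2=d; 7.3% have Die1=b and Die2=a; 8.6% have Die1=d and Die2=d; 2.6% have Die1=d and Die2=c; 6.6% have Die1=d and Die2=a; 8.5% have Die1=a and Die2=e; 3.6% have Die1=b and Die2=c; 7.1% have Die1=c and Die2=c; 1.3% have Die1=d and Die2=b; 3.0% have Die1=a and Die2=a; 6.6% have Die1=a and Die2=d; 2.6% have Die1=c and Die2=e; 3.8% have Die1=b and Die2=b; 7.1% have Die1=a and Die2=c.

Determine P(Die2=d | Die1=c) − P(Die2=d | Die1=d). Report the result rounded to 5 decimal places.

-0.12630

P(Die1=c) = 0.080 + 0.007 + 0.071 + 0.059 + 0.026 = 0.243; P(Die2=d | Die1=c) = 0.059/0.243 = 0.242798.
P(Die1=d) = 0.066 + 0.013 + 0.026 + 0.086 + 0.042 = 0.233; P(Die2=d | Die1=d) = 0.086/0.233 = 0.369099.
Difference = -0.12630.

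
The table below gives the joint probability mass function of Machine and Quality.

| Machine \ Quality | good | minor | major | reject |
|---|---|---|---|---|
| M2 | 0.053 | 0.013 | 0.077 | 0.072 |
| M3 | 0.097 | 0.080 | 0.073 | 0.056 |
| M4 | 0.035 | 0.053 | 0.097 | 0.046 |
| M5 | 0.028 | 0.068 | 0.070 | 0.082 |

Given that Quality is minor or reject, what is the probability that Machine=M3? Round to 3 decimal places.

P(Quality=minor) = 0.013 + 0.080 + 0.053 + 0.068 = 0.214.
P(Quality=reject) = 0.072 + 0.056 + 0.046 + 0.082 = 0.256.
P(Quality ∈ {minor, reject}) = 0.214 + 0.256 = 0.470; P(Machine=M3, Quality ∈ {minor, reject}) = 0.080 + 0.056 = 0.136.
P(Machine=M3 | Quality ∈ {minor, reject}) = 0.136/0.470 = 0.289.

0.289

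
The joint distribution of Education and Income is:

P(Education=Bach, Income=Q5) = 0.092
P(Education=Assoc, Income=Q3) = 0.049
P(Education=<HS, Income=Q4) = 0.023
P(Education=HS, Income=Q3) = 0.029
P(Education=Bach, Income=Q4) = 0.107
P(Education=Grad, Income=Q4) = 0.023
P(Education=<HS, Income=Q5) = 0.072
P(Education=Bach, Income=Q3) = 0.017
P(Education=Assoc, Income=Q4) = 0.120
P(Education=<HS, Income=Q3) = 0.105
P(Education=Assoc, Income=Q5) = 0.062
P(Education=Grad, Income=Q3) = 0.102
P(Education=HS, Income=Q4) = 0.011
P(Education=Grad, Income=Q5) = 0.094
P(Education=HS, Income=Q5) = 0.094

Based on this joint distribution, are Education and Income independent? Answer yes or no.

no

P(Education=Assoc) = 0.231 and P(Income=Q4) = 0.284, so their product is 0.06560, but P(Education=Assoc, Income=Q4) = 0.120. Since these differ, Education and Income are not independent.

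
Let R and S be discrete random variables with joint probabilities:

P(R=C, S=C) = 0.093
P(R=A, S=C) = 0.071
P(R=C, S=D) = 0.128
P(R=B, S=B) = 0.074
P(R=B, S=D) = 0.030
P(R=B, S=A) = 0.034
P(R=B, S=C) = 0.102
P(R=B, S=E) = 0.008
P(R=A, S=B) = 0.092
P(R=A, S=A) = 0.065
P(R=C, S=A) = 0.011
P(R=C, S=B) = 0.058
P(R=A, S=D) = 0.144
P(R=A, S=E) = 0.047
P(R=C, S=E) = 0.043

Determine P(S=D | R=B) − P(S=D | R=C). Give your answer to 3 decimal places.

P(R=B) = 0.034 + 0.074 + 0.102 + 0.030 + 0.008 = 0.248; P(S=D | R=B) = 0.030/0.248 = 0.1210.
P(R=C) = 0.011 + 0.058 + 0.093 + 0.128 + 0.043 = 0.333; P(S=D | R=C) = 0.128/0.333 = 0.3844.
Difference = -0.263.

-0.263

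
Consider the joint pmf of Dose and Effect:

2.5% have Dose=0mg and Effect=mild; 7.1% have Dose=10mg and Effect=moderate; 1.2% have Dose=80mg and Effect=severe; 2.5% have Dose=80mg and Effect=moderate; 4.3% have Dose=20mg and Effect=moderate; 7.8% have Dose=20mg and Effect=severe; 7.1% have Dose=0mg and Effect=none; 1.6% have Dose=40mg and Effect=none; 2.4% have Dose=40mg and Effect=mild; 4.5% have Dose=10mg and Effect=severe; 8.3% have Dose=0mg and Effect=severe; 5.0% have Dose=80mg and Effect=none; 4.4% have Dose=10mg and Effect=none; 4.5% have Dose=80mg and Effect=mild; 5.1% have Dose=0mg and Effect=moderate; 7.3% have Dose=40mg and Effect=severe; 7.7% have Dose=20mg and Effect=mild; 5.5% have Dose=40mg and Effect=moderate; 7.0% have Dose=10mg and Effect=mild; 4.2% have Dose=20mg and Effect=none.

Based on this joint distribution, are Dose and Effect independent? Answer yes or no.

P(Dose=0mg) = 0.230 and P(Effect=mild) = 0.241, so their product is 0.05543, but P(Dose=0mg, Effect=mild) = 0.025. Since these differ, Dose and Effect are not independent.

no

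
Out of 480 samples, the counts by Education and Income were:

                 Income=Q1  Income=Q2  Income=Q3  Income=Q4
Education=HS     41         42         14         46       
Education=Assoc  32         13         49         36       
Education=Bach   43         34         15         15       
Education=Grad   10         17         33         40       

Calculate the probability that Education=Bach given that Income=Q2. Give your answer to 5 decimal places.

0.32075

Total with Income=Q2: 42 + 13 + 34 + 17 = 106.
P(Education=Bach | Income=Q2) = 34/106 = 0.32075.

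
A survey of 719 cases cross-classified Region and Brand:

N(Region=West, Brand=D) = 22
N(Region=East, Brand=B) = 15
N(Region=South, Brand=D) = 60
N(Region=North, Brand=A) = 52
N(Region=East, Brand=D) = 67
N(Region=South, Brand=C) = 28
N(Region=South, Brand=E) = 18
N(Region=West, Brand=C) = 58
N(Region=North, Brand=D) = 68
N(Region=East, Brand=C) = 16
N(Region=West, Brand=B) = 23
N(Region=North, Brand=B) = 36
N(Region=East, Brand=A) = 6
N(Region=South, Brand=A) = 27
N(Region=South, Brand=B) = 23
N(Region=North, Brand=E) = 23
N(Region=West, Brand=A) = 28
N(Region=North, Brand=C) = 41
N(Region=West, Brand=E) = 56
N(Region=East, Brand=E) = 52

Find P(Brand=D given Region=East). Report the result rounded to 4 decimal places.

Total with Region=East: 6 + 15 + 16 + 67 + 52 = 156.
P(Brand=D | Region=East) = 67/156 = 0.4295.

0.4295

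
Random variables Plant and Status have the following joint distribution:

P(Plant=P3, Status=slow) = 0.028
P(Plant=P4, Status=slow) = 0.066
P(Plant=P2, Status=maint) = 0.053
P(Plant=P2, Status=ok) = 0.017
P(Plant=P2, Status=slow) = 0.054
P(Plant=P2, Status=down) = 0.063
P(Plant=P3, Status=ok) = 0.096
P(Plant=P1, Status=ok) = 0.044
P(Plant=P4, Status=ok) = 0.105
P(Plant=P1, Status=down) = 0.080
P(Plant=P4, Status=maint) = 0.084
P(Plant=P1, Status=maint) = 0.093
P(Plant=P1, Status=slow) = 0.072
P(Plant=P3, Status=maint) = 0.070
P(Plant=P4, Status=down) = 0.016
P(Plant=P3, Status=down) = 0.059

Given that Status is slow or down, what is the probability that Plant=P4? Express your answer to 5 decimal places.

0.18721

P(Status=slow) = 0.072 + 0.054 + 0.028 + 0.066 = 0.220.
P(Status=down) = 0.080 + 0.063 + 0.059 + 0.016 = 0.218.
P(Status ∈ {slow, down}) = 0.220 + 0.218 = 0.438; P(Plant=P4, Status ∈ {slow, down}) = 0.066 + 0.016 = 0.082.
P(Plant=P4 | Status ∈ {slow, down}) = 0.082/0.438 = 0.18721.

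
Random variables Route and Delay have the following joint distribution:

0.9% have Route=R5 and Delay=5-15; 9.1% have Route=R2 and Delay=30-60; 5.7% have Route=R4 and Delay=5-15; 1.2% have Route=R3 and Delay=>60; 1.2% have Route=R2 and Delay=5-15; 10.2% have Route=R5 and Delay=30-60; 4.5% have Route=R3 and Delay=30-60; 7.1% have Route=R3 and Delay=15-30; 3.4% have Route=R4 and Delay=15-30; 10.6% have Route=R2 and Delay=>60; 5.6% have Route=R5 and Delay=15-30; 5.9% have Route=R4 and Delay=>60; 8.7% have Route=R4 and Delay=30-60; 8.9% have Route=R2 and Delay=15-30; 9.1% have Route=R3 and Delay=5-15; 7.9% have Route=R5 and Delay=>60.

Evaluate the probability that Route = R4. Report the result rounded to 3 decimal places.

0.237

P(Route=R4) = 0.057 + 0.034 + 0.087 + 0.059 = 0.237.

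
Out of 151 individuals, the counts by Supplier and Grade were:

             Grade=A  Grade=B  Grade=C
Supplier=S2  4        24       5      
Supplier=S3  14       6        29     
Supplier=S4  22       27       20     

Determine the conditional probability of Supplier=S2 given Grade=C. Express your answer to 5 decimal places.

Total with Grade=C: 5 + 29 + 20 = 54.
P(Supplier=S2 | Grade=C) = 5/54 = 0.09259.

0.09259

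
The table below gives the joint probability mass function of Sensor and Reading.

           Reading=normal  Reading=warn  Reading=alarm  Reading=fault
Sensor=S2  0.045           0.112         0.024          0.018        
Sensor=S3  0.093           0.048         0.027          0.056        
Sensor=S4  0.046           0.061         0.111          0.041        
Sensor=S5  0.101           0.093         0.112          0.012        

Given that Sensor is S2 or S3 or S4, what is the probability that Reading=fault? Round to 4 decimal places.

P(Sensor=S2) = 0.045 + 0.112 + 0.024 + 0.018 = 0.199.
P(Sensor=S3) = 0.093 + 0.048 + 0.027 + 0.056 = 0.224.
P(Sensor=S4) = 0.046 + 0.061 + 0.111 + 0.041 = 0.259.
P(Sensor ∈ {S2, S3, S4}) = 0.199 + 0.224 + 0.259 = 0.682; P(Reading=fault, Sensor ∈ {S2, S3, S4}) = 0.018 + 0.056 + 0.041 = 0.115.
P(Reading=fault | Sensor ∈ {S2, S3, S4}) = 0.115/0.682 = 0.1686.

0.1686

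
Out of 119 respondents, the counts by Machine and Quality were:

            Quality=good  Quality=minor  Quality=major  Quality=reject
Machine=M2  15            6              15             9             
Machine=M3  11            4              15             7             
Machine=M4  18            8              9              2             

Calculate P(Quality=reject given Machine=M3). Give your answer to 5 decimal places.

0.18919

Total with Machine=M3: 11 + 4 + 15 + 7 = 37.
P(Quality=reject | Machine=M3) = 7/37 = 0.18919.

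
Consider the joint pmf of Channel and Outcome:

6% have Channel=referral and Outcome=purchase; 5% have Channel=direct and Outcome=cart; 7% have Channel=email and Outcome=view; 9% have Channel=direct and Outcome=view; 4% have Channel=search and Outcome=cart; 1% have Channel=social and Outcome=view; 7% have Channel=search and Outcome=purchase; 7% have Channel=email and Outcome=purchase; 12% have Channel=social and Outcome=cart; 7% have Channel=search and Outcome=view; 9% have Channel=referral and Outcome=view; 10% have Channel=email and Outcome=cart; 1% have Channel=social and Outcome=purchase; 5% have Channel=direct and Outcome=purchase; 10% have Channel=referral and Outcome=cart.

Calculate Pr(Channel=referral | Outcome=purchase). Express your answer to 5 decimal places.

0.23077

P(Outcome=purchase) = 0.07 + 0.07 + 0.01 + 0.05 + 0.06 = 0.26.
P(Channel=referral | Outcome=purchase) = 0.06/0.26 = 0.23077.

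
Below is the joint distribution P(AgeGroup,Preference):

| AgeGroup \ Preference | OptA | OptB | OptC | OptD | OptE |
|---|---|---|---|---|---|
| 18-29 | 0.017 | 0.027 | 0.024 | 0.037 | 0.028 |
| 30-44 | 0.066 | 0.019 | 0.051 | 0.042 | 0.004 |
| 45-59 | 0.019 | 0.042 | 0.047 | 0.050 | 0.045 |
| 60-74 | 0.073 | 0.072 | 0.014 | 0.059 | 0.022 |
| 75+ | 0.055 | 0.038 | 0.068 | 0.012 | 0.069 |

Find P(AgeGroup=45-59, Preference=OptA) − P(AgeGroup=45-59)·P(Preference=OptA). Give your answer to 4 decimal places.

-0.0277

P(AgeGroup=45-59) = 0.019 + 0.042 + 0.047 + 0.050 + 0.045 = 0.203.
P(Preference=OptA) = 0.017 + 0.066 + 0.019 + 0.073 + 0.055 = 0.230.
P(AgeGroup=45-59, Preference=OptA) − P(AgeGroup=45-59)P(Preference=OptA) = 0.019 − 0.203×0.230 = -0.0277.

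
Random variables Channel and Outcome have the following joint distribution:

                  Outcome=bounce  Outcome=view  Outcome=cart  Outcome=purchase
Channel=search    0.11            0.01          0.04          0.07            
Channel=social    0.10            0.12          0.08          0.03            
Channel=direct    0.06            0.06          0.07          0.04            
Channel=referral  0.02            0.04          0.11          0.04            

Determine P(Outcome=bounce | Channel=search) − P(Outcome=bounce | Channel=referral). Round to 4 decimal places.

P(Channel=search) = 0.11 + 0.01 + 0.04 + 0.07 = 0.23; P(Outcome=bounce | Channel=search) = 0.11/0.23 = 0.47826.
P(Channel=referral) = 0.02 + 0.04 + 0.11 + 0.04 = 0.21; P(Outcome=bounce | Channel=referral) = 0.02/0.21 = 0.09524.
Difference = 0.3830.

0.3830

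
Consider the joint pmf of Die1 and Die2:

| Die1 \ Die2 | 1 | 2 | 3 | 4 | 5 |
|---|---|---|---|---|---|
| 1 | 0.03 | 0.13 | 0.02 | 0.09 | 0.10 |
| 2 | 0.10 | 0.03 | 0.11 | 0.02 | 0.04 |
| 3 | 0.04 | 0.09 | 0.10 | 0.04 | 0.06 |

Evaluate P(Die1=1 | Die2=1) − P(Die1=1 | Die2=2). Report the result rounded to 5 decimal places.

-0.34353

P(Die2=1) = 0.03 + 0.10 + 0.04 = 0.17; P(Die1=1 | Die2=1) = 0.03/0.17 = 0.176471.
P(Die2=2) = 0.13 + 0.03 + 0.09 = 0.25; P(Die1=1 | Die2=2) = 0.13/0.25 = 0.520000.
Difference = -0.34353.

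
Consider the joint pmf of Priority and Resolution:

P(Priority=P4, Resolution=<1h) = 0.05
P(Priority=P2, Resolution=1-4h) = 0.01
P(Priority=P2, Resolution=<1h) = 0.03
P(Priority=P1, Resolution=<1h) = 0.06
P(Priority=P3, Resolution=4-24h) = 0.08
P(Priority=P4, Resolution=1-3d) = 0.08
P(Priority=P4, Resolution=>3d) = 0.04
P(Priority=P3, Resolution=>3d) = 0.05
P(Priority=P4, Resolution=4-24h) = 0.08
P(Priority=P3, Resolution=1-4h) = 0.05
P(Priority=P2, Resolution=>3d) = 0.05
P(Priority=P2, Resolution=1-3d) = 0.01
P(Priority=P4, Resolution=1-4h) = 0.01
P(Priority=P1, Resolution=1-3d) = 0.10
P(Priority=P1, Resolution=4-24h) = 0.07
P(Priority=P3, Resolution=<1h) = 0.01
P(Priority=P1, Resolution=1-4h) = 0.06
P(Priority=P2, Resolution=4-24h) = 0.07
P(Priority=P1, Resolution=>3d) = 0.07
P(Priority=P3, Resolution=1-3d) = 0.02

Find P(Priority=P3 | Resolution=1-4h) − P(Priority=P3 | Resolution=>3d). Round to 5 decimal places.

0.14652

P(Resolution=1-4h) = 0.06 + 0.01 + 0.05 + 0.01 = 0.13; P(Priority=P3 | Resolution=1-4h) = 0.05/0.13 = 0.384615.
P(Resolution=>3d) = 0.07 + 0.05 + 0.05 + 0.04 = 0.21; P(Priority=P3 | Resolution=>3d) = 0.05/0.21 = 0.238095.
Difference = 0.14652.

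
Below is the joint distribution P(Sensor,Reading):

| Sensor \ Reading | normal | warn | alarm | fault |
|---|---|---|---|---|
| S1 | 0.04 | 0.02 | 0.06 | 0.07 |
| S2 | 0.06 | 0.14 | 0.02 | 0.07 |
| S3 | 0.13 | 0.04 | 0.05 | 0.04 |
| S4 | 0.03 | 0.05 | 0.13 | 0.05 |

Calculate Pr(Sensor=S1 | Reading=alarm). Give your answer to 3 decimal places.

P(Reading=alarm) = 0.06 + 0.02 + 0.05 + 0.13 = 0.26.
P(Sensor=S1 | Reading=alarm) = 0.06/0.26 = 0.231.

0.231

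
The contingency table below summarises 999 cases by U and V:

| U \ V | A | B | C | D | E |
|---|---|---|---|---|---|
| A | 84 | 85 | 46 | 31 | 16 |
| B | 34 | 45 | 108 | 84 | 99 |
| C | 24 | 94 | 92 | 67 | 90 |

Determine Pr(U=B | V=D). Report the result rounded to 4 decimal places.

Total with V=D: 31 + 84 + 67 = 182.
P(U=B | V=D) = 84/182 = 0.4615.

0.4615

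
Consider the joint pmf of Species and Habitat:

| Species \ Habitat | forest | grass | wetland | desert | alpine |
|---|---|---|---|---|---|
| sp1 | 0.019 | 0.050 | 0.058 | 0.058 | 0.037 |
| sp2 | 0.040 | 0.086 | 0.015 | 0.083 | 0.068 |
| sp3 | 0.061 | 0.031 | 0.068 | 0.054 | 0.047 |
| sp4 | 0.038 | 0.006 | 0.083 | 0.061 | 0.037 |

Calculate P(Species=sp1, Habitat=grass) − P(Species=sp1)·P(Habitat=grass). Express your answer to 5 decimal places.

0.01159

P(Species=sp1) = 0.019 + 0.050 + 0.058 + 0.058 + 0.037 = 0.222.
P(Habitat=grass) = 0.050 + 0.086 + 0.031 + 0.006 = 0.173.
P(Species=sp1, Habitat=grass) − P(Species=sp1)P(Habitat=grass) = 0.050 − 0.222×0.173 = 0.01159.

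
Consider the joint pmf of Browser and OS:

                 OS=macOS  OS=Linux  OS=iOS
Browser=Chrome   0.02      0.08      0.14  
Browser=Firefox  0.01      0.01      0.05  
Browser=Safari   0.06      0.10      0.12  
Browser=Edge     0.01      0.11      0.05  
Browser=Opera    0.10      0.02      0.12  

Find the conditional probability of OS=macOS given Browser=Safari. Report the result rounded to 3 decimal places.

0.214

P(Browser=Safari) = 0.06 + 0.10 + 0.12 = 0.28.
P(OS=macOS | Browser=Safari) = 0.06/0.28 = 0.214.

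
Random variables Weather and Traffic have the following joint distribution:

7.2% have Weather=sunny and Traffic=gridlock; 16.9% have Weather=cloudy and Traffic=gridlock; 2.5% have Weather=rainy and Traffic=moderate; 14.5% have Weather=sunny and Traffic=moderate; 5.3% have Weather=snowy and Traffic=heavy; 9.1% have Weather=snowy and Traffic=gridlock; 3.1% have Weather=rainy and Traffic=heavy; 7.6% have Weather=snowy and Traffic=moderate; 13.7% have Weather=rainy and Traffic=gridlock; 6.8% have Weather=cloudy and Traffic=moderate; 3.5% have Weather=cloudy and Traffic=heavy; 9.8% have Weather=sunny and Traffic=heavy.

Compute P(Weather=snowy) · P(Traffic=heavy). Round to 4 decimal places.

0.0477

P(Weather=snowy) = 0.076 + 0.053 + 0.091 = 0.220.
P(Traffic=heavy) = 0.098 + 0.035 + 0.031 + 0.053 = 0.217.
Product: 0.220 × 0.217 = 0.0477.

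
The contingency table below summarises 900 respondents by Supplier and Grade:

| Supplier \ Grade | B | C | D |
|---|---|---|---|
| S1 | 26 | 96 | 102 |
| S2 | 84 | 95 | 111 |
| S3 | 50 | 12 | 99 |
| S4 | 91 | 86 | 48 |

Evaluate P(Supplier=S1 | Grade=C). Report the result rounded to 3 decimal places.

Total with Grade=C: 96 + 95 + 12 + 86 = 289.
P(Supplier=S1 | Grade=C) = 96/289 = 0.332.

0.332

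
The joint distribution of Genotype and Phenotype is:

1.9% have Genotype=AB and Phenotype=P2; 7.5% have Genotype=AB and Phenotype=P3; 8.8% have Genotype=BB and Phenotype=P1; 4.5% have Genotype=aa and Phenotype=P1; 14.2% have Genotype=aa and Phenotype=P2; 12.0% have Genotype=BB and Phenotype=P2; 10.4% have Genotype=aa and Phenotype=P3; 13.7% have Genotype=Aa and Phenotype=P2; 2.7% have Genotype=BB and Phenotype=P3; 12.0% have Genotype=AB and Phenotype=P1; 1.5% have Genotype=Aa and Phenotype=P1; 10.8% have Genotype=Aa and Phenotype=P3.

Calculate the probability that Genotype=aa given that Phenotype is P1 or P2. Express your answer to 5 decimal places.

P(Phenotype=P1) = 0.015 + 0.045 + 0.120 + 0.088 = 0.268.
P(Phenotype=P2) = 0.137 + 0.142 + 0.019 + 0.120 = 0.418.
P(Phenotype ∈ {P1, P2}) = 0.268 + 0.418 = 0.686; P(Genotype=aa, Phenotype ∈ {P1, P2}) = 0.045 + 0.142 = 0.187.
P(Genotype=aa | Phenotype ∈ {P1, P2}) = 0.187/0.686 = 0.27259.

0.27259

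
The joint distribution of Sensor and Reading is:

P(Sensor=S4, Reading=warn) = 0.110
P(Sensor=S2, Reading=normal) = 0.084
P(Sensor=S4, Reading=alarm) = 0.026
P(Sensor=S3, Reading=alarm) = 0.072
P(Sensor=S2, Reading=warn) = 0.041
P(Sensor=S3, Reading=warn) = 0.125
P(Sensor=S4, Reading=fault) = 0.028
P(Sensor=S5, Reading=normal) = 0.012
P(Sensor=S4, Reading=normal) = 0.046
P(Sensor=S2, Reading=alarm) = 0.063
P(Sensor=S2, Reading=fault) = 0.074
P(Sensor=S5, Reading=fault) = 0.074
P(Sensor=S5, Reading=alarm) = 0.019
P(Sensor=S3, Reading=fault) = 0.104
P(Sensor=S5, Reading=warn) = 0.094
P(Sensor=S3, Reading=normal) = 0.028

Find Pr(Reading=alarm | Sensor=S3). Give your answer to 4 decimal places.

0.2188

P(Sensor=S3) = 0.028 + 0.125 + 0.072 + 0.104 = 0.329.
P(Reading=alarm | Sensor=S3) = 0.072/0.329 = 0.2188.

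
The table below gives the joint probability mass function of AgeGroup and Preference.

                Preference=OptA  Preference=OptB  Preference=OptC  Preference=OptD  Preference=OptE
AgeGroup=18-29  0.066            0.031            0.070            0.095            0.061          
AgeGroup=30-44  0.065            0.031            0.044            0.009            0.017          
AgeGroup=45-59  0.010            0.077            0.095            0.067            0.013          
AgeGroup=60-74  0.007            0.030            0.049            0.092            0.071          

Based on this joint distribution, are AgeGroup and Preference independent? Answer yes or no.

no

P(AgeGroup=30-44) = 0.166 and P(Preference=OptA) = 0.148, so their product is 0.02457, but P(AgeGroup=30-44, Preference=OptA) = 0.065. Since these differ, AgeGroup and Preference are not independent.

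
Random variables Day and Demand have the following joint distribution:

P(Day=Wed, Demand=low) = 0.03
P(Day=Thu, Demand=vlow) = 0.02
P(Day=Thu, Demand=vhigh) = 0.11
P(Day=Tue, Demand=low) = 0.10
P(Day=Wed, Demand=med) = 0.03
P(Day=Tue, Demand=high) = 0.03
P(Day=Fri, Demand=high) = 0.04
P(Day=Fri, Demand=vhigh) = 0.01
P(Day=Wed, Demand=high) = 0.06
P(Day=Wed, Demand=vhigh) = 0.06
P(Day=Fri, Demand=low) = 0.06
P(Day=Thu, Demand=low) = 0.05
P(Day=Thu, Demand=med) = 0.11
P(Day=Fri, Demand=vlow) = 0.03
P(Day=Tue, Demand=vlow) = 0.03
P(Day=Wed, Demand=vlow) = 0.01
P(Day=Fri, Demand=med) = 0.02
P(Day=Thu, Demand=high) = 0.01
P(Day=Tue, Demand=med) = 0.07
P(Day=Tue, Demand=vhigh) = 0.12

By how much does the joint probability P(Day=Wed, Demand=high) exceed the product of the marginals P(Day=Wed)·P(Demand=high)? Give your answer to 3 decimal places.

P(Day=Wed) = 0.01 + 0.03 + 0.03 + 0.06 + 0.06 = 0.19.
P(Demand=high) = 0.03 + 0.06 + 0.01 + 0.04 = 0.14.
P(Day=Wed, Demand=high) − P(Day=Wed)P(Demand=high) = 0.06 − 0.19×0.14 = 0.033.

0.033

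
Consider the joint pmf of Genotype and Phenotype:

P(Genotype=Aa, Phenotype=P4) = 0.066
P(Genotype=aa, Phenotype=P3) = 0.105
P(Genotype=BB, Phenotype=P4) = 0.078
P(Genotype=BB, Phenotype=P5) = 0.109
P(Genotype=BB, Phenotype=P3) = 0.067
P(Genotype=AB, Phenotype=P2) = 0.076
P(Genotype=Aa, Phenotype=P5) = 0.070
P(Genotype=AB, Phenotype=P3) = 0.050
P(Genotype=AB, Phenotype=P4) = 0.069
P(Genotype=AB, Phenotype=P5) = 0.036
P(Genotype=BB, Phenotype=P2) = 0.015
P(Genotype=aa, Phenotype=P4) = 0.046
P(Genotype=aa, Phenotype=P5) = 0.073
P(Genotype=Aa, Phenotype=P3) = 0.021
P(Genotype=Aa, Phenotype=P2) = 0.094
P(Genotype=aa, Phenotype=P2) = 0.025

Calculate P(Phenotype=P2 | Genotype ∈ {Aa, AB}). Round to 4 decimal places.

P(Genotype=Aa) = 0.094 + 0.021 + 0.066 + 0.070 = 0.251.
P(Genotype=AB) = 0.076 + 0.050 + 0.069 + 0.036 = 0.231.
P(Genotype ∈ {Aa, AB}) = 0.251 + 0.231 = 0.482; P(Phenotype=P2, Genotype ∈ {Aa, AB}) = 0.094 + 0.076 = 0.170.
P(Phenotype=P2 | Genotype ∈ {Aa, AB}) = 0.170/0.482 = 0.3527.

0.3527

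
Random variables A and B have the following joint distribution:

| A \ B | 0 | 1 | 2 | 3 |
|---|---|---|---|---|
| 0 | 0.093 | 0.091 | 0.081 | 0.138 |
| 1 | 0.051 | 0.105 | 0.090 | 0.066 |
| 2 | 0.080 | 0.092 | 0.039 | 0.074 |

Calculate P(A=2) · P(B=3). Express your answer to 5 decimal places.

0.07923

P(A=2) = 0.080 + 0.092 + 0.039 + 0.074 = 0.285.
P(B=3) = 0.138 + 0.066 + 0.074 = 0.278.
Product: 0.285 × 0.278 = 0.07923.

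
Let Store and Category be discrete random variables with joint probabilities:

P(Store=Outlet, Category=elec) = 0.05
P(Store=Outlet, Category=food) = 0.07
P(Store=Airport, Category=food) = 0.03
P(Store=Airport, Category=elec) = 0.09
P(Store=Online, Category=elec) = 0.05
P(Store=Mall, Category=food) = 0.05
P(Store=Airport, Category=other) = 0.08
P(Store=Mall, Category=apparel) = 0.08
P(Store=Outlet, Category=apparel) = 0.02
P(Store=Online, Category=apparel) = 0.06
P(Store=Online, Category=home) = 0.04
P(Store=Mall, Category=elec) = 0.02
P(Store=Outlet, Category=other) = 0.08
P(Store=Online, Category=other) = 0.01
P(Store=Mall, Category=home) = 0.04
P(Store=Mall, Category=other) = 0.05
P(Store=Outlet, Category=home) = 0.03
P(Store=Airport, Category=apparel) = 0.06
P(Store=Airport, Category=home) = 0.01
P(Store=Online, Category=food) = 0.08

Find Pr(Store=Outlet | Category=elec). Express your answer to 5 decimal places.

0.23810

P(Category=elec) = 0.02 + 0.09 + 0.05 + 0.05 = 0.21.
P(Store=Outlet | Category=elec) = 0.05/0.21 = 0.23810.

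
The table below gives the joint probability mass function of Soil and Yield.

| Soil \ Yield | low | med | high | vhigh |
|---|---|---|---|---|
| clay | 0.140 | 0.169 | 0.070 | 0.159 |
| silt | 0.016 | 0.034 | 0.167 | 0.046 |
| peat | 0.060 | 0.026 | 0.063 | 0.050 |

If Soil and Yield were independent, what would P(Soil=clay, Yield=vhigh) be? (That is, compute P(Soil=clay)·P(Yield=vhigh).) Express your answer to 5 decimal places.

0.13719

P(Soil=clay) = 0.140 + 0.169 + 0.070 + 0.159 = 0.538.
P(Yield=vhigh) = 0.159 + 0.046 + 0.050 = 0.255.
Product: 0.538 × 0.255 = 0.13719.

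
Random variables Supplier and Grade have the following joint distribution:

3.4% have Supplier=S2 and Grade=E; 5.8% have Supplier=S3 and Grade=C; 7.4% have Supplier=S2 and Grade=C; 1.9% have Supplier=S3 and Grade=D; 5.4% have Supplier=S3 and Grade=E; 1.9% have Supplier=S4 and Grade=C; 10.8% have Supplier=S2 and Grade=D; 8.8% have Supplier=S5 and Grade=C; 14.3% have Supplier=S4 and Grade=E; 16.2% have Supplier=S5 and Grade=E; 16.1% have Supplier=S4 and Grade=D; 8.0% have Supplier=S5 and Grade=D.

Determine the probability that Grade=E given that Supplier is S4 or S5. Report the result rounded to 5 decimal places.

P(Supplier=S4) = 0.019 + 0.161 + 0.143 = 0.323.
P(Supplier=S5) = 0.088 + 0.080 + 0.162 = 0.330.
P(Supplier ∈ {S4, S5}) = 0.323 + 0.330 = 0.653; P(Grade=E, Supplier ∈ {S4, S5}) = 0.143 + 0.162 = 0.305.
P(Grade=E | Supplier ∈ {S4, S5}) = 0.305/0.653 = 0.46708.

0.46708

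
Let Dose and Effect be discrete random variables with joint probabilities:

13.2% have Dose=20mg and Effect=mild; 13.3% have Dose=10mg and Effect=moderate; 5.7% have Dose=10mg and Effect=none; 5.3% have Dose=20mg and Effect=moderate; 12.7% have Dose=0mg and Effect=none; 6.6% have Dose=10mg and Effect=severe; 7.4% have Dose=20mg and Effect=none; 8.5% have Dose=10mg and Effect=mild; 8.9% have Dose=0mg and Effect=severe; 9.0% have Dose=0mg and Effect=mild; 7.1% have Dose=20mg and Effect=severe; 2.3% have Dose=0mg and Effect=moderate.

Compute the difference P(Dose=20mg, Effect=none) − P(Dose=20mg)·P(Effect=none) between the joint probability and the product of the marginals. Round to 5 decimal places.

P(Dose=20mg) = 0.074 + 0.132 + 0.053 + 0.071 = 0.330.
P(Effect=none) = 0.127 + 0.057 + 0.074 = 0.258.
P(Dose=20mg, Effect=none) − P(Dose=20mg)P(Effect=none) = 0.074 − 0.330×0.258 = -0.01114.

-0.01114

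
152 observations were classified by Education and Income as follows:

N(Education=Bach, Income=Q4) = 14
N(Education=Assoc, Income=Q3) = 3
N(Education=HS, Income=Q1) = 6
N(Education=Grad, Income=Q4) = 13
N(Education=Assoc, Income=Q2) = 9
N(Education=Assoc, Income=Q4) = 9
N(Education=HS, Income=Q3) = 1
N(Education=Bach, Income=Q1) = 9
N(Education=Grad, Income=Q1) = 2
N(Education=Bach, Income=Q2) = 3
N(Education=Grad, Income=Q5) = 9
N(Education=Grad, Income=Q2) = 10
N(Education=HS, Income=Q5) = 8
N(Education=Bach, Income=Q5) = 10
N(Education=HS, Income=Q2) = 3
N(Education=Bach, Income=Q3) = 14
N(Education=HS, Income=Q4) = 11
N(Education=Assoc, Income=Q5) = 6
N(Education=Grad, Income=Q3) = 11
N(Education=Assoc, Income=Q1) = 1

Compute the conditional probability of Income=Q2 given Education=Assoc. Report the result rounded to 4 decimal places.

Total with Education=Assoc: 1 + 9 + 3 + 9 + 6 = 28.
P(Income=Q2 | Education=Assoc) = 9/28 = 0.3214.

0.3214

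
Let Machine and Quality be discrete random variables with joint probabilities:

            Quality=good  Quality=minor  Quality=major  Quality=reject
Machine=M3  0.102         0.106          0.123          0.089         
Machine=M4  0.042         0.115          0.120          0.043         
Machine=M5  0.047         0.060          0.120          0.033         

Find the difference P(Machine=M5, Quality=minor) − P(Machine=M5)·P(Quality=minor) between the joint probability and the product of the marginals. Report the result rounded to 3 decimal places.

-0.013

P(Machine=M5) = 0.047 + 0.060 + 0.120 + 0.033 = 0.260.
P(Quality=minor) = 0.106 + 0.115 + 0.060 = 0.281.
P(Machine=M5, Quality=minor) − P(Machine=M5)P(Quality=minor) = 0.060 − 0.260×0.281 = -0.013.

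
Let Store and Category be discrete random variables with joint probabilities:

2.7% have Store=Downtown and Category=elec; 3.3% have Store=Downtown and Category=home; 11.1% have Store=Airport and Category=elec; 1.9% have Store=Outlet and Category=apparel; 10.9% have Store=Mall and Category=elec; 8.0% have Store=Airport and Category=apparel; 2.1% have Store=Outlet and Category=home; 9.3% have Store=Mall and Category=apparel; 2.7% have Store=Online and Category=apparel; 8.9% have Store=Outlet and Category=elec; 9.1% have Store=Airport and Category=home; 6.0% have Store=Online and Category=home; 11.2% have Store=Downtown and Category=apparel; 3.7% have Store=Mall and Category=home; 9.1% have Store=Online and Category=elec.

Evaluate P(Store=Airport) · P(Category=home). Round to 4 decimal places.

P(Store=Airport) = 0.080 + 0.111 + 0.091 = 0.282.
P(Category=home) = 0.033 + 0.037 + 0.091 + 0.021 + 0.060 = 0.242.
Product: 0.282 × 0.242 = 0.0682.

0.0682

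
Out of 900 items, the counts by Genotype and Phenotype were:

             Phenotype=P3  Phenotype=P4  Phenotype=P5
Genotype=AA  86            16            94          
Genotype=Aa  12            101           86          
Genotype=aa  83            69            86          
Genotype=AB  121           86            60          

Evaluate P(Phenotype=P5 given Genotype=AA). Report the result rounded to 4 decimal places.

0.4796

Total with Genotype=AA: 86 + 16 + 94 = 196.
P(Phenotype=P5 | Genotype=AA) = 94/196 = 0.4796.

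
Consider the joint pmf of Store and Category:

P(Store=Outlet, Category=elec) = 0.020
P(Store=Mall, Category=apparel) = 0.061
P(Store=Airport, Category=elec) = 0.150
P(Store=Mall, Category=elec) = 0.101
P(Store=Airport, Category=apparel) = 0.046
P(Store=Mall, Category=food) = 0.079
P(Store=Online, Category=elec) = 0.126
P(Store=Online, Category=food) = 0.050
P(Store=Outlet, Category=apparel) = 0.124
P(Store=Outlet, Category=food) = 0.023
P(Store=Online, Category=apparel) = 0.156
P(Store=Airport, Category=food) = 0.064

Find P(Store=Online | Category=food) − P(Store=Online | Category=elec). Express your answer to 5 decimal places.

P(Category=food) = 0.079 + 0.064 + 0.023 + 0.050 = 0.216; P(Store=Online | Category=food) = 0.050/0.216 = 0.231481.
P(Category=elec) = 0.101 + 0.150 + 0.020 + 0.126 = 0.397; P(Store=Online | Category=elec) = 0.126/0.397 = 0.317380.
Difference = -0.08590.

-0.08590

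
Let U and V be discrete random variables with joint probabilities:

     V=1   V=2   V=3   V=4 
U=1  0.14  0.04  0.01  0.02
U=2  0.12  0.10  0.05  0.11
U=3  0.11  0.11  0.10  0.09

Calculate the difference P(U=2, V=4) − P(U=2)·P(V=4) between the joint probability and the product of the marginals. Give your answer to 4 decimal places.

0.0264

P(U=2) = 0.12 + 0.10 + 0.05 + 0.11 = 0.38.
P(V=4) = 0.02 + 0.11 + 0.09 = 0.22.
P(U=2, V=4) − P(U=2)P(V=4) = 0.11 − 0.38×0.22 = 0.0264.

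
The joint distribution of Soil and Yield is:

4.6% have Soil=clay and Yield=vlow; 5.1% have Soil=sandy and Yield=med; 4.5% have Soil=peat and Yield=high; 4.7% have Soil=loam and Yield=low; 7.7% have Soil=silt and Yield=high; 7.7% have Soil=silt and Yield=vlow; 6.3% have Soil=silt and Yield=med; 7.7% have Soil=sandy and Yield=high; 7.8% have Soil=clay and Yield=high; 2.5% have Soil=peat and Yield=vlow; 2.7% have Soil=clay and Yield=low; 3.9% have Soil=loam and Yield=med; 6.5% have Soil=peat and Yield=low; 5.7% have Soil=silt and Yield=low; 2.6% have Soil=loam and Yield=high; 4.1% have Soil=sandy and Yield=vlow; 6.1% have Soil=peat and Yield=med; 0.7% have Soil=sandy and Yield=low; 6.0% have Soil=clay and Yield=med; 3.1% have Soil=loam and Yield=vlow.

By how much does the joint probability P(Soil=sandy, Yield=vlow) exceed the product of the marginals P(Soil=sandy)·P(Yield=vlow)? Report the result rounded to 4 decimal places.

0.0023

P(Soil=sandy) = 0.041 + 0.007 + 0.051 + 0.077 = 0.176.
P(Yield=vlow) = 0.041 + 0.031 + 0.046 + 0.077 + 0.025 = 0.220.
P(Soil=sandy, Yield=vlow) − P(Soil=sandy)P(Yield=vlow) = 0.041 − 0.176×0.220 = 0.0023.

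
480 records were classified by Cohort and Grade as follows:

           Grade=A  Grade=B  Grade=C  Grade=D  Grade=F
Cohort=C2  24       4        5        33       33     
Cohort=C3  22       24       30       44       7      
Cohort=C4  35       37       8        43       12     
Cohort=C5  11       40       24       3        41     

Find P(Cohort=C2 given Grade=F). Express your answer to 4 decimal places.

Total with Grade=F: 33 + 7 + 12 + 41 = 93.
P(Cohort=C2 | Grade=F) = 33/93 = 0.3548.

0.3548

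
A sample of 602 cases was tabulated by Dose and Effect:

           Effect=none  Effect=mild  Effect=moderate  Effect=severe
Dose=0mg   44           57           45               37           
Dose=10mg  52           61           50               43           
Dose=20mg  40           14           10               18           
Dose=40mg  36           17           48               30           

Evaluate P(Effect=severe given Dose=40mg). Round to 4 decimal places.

Total with Dose=40mg: 36 + 17 + 48 + 30 = 131.
P(Effect=severe | Dose=40mg) = 30/131 = 0.2290.

0.2290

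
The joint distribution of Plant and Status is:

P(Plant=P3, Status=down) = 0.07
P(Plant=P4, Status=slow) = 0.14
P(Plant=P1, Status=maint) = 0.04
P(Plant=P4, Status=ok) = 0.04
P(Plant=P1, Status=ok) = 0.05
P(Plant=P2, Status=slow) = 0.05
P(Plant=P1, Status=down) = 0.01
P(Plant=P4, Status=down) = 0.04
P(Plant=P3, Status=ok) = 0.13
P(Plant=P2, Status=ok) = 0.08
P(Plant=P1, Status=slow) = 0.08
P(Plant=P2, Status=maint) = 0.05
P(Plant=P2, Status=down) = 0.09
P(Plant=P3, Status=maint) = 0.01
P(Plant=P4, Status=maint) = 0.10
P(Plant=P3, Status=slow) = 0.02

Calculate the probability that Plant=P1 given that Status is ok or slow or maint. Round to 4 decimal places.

P(Status=ok) = 0.05 + 0.08 + 0.13 + 0.04 = 0.30.
P(Status=slow) = 0.08 + 0.05 + 0.02 + 0.14 = 0.29.
P(Status=maint) = 0.04 + 0.05 + 0.01 + 0.10 = 0.20.
P(Status ∈ {ok, slow, maint}) = 0.30 + 0.29 + 0.20 = 0.79; P(Plant=P1, Status ∈ {ok, slow, maint}) = 0.05 + 0.08 + 0.04 = 0.17.
P(Plant=P1 | Status ∈ {ok, slow, maint}) = 0.17/0.79 = 0.2152.

0.2152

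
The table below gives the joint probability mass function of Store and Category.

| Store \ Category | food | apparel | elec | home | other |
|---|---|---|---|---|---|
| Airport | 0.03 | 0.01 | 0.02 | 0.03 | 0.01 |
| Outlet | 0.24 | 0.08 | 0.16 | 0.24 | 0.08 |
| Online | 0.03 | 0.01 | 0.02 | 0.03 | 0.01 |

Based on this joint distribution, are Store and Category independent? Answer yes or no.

yes

Every cell satisfies P(Store,Category) = P(Store)·P(Category). For instance P(Store=Online) = 0.10, P(Category=food) = 0.30, and 0.10×0.30 = 0.03 matches the joint entry. So Store and Category are independent.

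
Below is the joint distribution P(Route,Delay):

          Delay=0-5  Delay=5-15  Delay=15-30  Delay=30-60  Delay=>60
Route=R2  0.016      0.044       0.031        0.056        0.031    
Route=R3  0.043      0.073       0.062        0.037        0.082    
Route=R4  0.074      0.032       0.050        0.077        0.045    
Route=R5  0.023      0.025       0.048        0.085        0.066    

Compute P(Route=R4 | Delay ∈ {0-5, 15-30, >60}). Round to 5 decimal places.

P(Delay=0-5) = 0.016 + 0.043 + 0.074 + 0.023 = 0.156.
P(Delay=15-30) = 0.031 + 0.062 + 0.050 + 0.048 = 0.191.
P(Delay=>60) = 0.031 + 0.082 + 0.045 + 0.066 = 0.224.
P(Delay ∈ {0-5, 15-30, >60}) = 0.156 + 0.191 + 0.224 = 0.571; P(Route=R4, Delay ∈ {0-5, 15-30, >60}) = 0.074 + 0.050 + 0.045 = 0.169.
P(Route=R4 | Delay ∈ {0-5, 15-30, >60}) = 0.169/0.571 = 0.29597.

0.29597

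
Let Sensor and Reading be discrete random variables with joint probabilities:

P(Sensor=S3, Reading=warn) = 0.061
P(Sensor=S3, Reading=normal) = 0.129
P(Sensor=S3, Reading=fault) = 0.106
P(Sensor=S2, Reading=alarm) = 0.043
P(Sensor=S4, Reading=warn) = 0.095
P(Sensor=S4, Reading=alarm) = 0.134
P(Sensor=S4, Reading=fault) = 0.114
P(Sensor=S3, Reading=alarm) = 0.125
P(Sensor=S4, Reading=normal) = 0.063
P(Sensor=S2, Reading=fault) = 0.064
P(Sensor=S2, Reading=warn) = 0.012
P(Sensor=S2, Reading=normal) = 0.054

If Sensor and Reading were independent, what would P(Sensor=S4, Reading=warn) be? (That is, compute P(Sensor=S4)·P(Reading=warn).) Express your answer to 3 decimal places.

P(Sensor=S4) = 0.063 + 0.095 + 0.134 + 0.114 = 0.406.
P(Reading=warn) = 0.012 + 0.061 + 0.095 = 0.168.
Product: 0.406 × 0.168 = 0.068.

0.068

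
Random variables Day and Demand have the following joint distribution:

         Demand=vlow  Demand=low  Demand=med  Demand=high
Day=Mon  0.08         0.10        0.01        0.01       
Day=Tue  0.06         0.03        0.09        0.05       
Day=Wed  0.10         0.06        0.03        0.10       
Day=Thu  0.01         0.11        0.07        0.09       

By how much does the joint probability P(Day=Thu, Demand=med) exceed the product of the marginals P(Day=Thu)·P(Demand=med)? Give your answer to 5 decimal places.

0.01400

P(Day=Thu) = 0.01 + 0.11 + 0.07 + 0.09 = 0.28.
P(Demand=med) = 0.01 + 0.09 + 0.03 + 0.07 = 0.20.
P(Day=Thu, Demand=med) − P(Day=Thu)P(Demand=med) = 0.07 − 0.28×0.20 = 0.01400.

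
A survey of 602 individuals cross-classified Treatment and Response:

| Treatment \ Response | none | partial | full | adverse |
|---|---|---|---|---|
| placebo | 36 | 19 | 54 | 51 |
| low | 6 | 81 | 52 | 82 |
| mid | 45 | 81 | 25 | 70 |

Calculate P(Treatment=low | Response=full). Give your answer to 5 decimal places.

Total with Response=full: 54 + 52 + 25 = 131.
P(Treatment=low | Response=full) = 52/131 = 0.39695.

0.39695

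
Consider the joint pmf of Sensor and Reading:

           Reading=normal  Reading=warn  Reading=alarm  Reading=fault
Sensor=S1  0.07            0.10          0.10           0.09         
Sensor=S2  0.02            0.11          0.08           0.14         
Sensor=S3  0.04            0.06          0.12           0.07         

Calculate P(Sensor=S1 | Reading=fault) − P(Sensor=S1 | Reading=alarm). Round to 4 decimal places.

-0.0333

P(Reading=fault) = 0.09 + 0.14 + 0.07 = 0.30; P(Sensor=S1 | Reading=fault) = 0.09/0.30 = 0.30000.
P(Reading=alarm) = 0.10 + 0.08 + 0.12 = 0.30; P(Sensor=S1 | Reading=alarm) = 0.10/0.30 = 0.33333.
Difference = -0.0333.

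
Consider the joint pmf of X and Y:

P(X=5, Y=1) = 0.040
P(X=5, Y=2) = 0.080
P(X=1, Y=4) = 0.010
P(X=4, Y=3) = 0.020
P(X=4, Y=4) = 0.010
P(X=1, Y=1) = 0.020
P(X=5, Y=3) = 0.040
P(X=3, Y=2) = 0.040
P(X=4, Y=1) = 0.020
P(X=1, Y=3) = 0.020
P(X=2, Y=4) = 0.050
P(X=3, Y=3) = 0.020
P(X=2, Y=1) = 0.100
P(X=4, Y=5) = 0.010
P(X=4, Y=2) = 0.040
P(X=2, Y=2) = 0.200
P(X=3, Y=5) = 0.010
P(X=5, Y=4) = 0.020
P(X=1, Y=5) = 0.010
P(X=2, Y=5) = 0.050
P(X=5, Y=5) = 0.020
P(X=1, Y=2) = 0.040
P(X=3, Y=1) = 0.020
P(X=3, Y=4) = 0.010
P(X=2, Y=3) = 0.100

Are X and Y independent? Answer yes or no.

yes

Every cell satisfies P(X,Y) = P(X)·P(Y). For instance P(X=3) = 0.100, P(Y=4) = 0.100, and 0.100×0.100 = 0.010 matches the joint entry. So X and Y are independent.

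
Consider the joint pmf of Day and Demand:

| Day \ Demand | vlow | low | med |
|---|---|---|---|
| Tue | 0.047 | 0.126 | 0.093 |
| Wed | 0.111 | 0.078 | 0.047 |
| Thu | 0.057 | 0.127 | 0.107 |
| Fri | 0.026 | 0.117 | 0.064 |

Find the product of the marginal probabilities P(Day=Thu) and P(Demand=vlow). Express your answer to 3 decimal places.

P(Day=Thu) = 0.057 + 0.127 + 0.107 = 0.291.
P(Demand=vlow) = 0.047 + 0.111 + 0.057 + 0.026 = 0.241.
Product: 0.291 × 0.241 = 0.070.

0.070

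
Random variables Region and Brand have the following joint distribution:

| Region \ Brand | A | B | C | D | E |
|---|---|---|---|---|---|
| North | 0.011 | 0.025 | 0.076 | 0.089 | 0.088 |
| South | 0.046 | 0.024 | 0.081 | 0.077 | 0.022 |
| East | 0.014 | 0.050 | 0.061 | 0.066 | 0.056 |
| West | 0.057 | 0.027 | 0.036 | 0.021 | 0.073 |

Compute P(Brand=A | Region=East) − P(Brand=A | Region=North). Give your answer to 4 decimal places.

0.0186

P(Region=East) = 0.014 + 0.050 + 0.061 + 0.066 + 0.056 = 0.247; P(Brand=A | Region=East) = 0.014/0.247 = 0.05668.
P(Region=North) = 0.011 + 0.025 + 0.076 + 0.089 + 0.088 = 0.289; P(Brand=A | Region=North) = 0.011/0.289 = 0.03806.
Difference = 0.0186.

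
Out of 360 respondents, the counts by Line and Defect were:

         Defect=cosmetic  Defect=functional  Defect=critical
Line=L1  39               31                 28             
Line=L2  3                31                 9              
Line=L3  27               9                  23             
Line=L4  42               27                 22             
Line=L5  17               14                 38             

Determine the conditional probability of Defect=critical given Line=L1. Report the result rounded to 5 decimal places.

Total with Line=L1: 39 + 31 + 28 = 98.
P(Defect=critical | Line=L1) = 28/98 = 0.28571.

0.28571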